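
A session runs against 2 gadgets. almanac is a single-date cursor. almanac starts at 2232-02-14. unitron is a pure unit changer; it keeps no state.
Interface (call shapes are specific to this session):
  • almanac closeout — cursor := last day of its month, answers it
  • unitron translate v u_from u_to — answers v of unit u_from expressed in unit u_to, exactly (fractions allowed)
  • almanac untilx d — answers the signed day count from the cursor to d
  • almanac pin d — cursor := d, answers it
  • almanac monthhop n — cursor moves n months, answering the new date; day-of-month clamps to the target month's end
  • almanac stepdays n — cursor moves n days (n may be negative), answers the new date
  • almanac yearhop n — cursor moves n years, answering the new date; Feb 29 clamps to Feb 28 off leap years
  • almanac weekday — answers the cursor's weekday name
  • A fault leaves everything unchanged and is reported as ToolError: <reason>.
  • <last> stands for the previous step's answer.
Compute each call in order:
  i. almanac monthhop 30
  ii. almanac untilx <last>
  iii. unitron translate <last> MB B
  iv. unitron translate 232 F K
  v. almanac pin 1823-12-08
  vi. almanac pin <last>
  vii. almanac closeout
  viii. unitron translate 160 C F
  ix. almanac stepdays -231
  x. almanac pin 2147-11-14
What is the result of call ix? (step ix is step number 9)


% almanac monthhop(n→30) ~> 2234-08-14
% almanac untilx(d→<last>) ~> 0
% unitron translate(v→<last>, u_from→MB, u_to→B) ~> 0
% unitron translate(v→232, u_from→F, u_to→K) ~> 69167/180
% almanac pin(d→1823-12-08) ~> 1823-12-08
% almanac pin(d→<last>) ~> 1823-12-08
% almanac closeout() ~> 1823-12-31
% unitron translate(v→160, u_from→C, u_to→F) ~> 320
% almanac stepdays(n→-231) ~> 1823-05-14
% almanac pin(d→2147-11-14) ~> 2147-11-14

Answer: 1823-05-14


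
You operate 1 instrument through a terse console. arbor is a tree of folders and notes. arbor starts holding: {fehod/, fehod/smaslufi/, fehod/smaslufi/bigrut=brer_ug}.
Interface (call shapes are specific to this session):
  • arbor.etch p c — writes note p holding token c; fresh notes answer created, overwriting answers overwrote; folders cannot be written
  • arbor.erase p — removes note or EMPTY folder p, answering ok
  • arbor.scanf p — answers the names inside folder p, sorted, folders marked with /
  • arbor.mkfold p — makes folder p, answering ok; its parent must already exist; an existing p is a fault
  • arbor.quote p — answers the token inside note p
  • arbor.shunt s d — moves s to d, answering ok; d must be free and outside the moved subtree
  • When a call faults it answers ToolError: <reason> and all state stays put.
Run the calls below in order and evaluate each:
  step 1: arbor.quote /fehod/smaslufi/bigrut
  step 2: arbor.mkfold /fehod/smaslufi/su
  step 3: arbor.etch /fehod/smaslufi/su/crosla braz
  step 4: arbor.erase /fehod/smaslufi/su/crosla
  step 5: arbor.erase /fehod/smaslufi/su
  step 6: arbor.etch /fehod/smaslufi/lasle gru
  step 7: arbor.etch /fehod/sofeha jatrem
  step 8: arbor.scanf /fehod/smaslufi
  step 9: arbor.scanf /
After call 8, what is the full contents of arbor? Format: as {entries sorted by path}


-- 1. arbor.quote(/fehod/smaslufi/bigrut) -> brer_ug
-- 2. arbor.mkfold(/fehod/smaslufi/su) -> ok
-- 3. arbor.etch(/fehod/smaslufi/su/crosla, braz) -> created
-- 4. arbor.erase(/fehod/smaslufi/su/crosla) -> ok
-- 5. arbor.erase(/fehod/smaslufi/su) -> ok
-- 6. arbor.etch(/fehod/smaslufi/lasle, gru) -> created
-- 7. arbor.etch(/fehod/sofeha, jatrem) -> created
-- 8. arbor.scanf(/fehod/smaslufi) -> [bigrut, lasle]
-- 9. arbor.scanf(/) -> [fehod/]

Answer: {fehod/, fehod/smaslufi/, fehod/smaslufi/bigrut=brer_ug, fehod/smaslufi/lasle=gru, fehod/sofeha=jatrem}


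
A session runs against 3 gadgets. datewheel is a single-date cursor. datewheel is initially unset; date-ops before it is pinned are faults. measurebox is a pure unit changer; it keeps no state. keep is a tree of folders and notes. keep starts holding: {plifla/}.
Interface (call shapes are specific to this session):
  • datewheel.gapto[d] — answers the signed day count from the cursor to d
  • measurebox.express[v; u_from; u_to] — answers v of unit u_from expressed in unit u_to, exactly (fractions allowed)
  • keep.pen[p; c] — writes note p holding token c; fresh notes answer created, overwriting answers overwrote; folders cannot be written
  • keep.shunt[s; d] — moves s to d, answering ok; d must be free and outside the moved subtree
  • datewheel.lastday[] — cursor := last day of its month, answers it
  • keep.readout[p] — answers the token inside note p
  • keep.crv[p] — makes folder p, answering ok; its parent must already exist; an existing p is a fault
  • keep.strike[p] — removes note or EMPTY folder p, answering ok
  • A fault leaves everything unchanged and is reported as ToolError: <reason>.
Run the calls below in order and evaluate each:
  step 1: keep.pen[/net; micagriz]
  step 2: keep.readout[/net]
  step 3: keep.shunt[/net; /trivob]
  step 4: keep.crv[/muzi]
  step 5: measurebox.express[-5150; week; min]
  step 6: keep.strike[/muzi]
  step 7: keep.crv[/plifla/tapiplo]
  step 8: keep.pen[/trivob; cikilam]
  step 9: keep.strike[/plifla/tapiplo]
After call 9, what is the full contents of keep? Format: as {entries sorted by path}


Step: keep.pen[p=/net; c=micagriz]
Result: created
Step: keep.readout[p=/net]
Result: micagriz
Step: keep.shunt[s=/net; d=/trivob]
Result: ok
Step: keep.crv[p=/muzi]
Result: ok
Step: measurebox.express[v=-5150; u_from=week; u_to=min]
Result: -51912000
Step: keep.strike[p=/muzi]
Result: ok
Step: keep.crv[p=/plifla/tapiplo]
Result: ok
Step: keep.pen[p=/trivob; c=cikilam]
Result: overwrote
Step: keep.strike[p=/plifla/tapiplo]
Result: ok

Answer: {plifla/, trivob=cikilam}


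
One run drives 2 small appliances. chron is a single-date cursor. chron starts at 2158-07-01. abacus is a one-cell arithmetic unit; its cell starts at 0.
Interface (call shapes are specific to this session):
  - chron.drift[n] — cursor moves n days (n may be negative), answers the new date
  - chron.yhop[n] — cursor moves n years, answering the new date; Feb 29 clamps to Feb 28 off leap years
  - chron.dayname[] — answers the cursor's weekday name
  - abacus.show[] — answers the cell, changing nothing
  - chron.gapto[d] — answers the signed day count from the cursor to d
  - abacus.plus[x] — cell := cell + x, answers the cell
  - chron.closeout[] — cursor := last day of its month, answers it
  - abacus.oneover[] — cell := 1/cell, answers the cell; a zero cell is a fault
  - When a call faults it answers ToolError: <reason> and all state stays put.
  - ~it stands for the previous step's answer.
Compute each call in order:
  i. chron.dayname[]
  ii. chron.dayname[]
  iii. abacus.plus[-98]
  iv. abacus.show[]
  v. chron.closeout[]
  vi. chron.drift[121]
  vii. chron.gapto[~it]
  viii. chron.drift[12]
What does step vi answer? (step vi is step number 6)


Answer: 2158-11-29

Derivation:
→ chron.dayname()
← Saturday
→ chron.dayname()
← Saturday
→ abacus.plus(x=-98)
← -98
→ abacus.show()
← -98
→ chron.closeout()
← 2158-07-31
→ chron.drift(n=121)
← 2158-11-29
→ chron.gapto(d=~it)
← 0
→ chron.drift(n=12)
← 2158-12-11


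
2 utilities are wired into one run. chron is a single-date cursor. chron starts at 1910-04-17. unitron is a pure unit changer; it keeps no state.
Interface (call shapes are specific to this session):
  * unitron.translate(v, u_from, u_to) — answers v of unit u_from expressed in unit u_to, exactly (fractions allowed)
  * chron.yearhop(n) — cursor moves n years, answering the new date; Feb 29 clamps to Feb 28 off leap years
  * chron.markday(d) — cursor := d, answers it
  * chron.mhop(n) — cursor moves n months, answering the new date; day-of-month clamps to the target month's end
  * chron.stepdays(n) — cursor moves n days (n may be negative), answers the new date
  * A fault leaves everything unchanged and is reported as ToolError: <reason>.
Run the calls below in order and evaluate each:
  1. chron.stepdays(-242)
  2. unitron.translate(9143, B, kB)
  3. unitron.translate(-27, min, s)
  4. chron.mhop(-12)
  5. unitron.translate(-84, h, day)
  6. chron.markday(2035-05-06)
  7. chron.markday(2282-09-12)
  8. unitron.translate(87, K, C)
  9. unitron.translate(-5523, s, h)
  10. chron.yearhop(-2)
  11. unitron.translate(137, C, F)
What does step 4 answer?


Answer: 1908-08-18

Derivation:
$ chron.stepdays n→-242
[out] 1909-08-18
$ unitron.translate v→9143 u_from→B u_to→kB
[out] 9143/1000
$ unitron.translate v→-27 u_from→min u_to→s
[out] -1620
$ chron.mhop n→-12
[out] 1908-08-18
$ unitron.translate v→-84 u_from→h u_to→day
[out] -7/2
$ chron.markday d→2035-05-06
[out] 2035-05-06
$ chron.markday d→2282-09-12
[out] 2282-09-12
$ unitron.translate v→87 u_from→K u_to→C
[out] -3723/20
$ unitron.translate v→-5523 u_from→s u_to→h
[out] -1841/1200
$ chron.yearhop n→-2
[out] 2280-09-12
$ unitron.translate v→137 u_from→C u_to→F
[out] 1393/5


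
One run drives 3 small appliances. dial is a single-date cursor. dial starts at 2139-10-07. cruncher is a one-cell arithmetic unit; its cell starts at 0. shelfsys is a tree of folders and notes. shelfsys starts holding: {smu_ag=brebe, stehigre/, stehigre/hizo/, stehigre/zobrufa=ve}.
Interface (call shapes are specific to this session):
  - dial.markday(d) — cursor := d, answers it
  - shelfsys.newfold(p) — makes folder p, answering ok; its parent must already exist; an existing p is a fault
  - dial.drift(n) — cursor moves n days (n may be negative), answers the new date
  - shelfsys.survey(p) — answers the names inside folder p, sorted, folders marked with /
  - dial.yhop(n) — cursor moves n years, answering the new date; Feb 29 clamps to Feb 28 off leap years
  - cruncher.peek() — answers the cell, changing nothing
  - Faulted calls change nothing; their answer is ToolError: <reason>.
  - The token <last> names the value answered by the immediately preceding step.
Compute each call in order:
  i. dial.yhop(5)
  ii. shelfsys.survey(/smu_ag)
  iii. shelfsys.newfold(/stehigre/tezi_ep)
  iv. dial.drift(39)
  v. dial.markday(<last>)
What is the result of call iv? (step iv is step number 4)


Now I run dial.yhop with 5, → 2144-10-07.
Next I call shelfsys.survey with /smu_ag, — result: ToolError: not a directory.
I call shelfsys.newfold with /stehigre/tezi_ep: ok.
I run dial.drift with 39, which returns 2144-11-15.
I run dial.markday with <last>, giving 2144-11-15.

Answer: 2144-11-15


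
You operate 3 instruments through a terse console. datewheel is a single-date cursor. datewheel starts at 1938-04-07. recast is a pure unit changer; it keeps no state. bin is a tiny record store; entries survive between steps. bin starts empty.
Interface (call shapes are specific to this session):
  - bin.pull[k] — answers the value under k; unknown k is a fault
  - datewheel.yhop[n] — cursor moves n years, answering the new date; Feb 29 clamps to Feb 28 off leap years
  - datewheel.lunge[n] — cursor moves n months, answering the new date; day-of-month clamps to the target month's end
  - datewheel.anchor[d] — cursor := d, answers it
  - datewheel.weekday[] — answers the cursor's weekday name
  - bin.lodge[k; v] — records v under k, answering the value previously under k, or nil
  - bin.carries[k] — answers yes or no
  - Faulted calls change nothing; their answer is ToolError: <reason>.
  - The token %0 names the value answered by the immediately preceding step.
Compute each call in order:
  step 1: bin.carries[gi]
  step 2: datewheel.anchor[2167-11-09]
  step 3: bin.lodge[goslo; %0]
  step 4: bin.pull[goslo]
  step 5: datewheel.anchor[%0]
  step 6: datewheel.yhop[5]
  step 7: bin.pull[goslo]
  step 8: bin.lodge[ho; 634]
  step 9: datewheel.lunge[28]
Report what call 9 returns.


~$ bin.carries k→gi
:: no
~$ datewheel.anchor d→2167-11-09
:: 2167-11-09
~$ bin.lodge k→goslo v→%0
:: nil
~$ bin.pull k→goslo
:: 2167-11-09
~$ datewheel.anchor d→%0
:: 2167-11-09
~$ datewheel.yhop n→5
:: 2172-11-09
~$ bin.pull k→goslo
:: 2167-11-09
~$ bin.lodge k→ho v→634
:: nil
~$ datewheel.lunge n→28
:: 2175-03-09

Answer: 2175-03-09


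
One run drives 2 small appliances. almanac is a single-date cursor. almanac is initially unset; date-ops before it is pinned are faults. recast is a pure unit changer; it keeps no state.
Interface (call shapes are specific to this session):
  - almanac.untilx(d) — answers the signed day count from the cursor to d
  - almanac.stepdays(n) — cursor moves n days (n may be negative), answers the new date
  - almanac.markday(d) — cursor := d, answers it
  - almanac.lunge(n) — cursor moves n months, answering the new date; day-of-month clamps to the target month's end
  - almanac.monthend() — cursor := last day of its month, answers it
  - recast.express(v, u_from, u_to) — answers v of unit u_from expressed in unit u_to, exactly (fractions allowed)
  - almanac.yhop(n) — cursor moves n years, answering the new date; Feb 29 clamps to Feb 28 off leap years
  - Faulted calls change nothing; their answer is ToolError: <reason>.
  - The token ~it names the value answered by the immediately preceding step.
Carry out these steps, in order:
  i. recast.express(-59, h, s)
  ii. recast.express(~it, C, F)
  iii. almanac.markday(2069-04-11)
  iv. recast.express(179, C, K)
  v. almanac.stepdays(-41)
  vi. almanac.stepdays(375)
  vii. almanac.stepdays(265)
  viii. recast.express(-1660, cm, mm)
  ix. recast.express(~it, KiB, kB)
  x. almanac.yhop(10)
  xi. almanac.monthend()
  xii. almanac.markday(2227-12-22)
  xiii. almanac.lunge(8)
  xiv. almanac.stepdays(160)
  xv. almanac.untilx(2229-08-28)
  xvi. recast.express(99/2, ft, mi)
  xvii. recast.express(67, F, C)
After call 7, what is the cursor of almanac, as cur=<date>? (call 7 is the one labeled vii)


;; 1. recast.express(v='-59', u_from='h', u_to='s') => -212400
;; 2. recast.express(v='~it', u_from='C', u_to='F') => -382288
;; 3. almanac.markday(d='2069-04-11') => 2069-04-11
;; 4. recast.express(v='179', u_from='C', u_to='K') => 9043/20
;; 5. almanac.stepdays(n='-41') => 2069-03-01
;; 6. almanac.stepdays(n='375') => 2070-03-11
;; 7. almanac.stepdays(n='265') => 2070-12-01
;; 8. recast.express(v='-1660', u_from='cm', u_to='mm') => -16600
;; 9. recast.express(v='~it', u_from='KiB', u_to='kB') => -84992/5
;; 10. almanac.yhop(n='10') => 2080-12-01
;; 11. almanac.monthend() => 2080-12-31
;; 12. almanac.markday(d='2227-12-22') => 2227-12-22
;; 13. almanac.lunge(n='8') => 2228-08-22
;; 14. almanac.stepdays(n='160') => 2229-01-29
;; 15. almanac.untilx(d='2229-08-28') => 211
;; 16. recast.express(v='99/2', u_from='ft', u_to='mi') => 3/320
;; 17. recast.express(v='67', u_from='F', u_to='C') => 175/9

Answer: cur=2070-12-01


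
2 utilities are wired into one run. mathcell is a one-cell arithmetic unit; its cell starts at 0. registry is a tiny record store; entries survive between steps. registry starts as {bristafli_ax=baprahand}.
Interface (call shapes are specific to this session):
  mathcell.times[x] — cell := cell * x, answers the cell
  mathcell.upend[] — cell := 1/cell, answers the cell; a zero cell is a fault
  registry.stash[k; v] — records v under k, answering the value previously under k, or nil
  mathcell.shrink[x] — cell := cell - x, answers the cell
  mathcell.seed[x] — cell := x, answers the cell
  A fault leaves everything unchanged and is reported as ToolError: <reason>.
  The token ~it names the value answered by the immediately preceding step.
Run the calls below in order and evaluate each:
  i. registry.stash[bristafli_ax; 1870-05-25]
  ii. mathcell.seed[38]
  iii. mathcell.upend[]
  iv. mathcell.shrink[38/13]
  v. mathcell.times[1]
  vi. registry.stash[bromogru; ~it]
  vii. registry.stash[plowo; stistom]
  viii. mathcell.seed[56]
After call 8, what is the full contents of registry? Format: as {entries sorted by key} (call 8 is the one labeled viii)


Answer: {bristafli_ax=1870-05-25, bromogru=-1431/494, plowo=stistom}

Derivation:
% registry.stash k='bristafli_ax' v='1870-05-25'
[out] baprahand
% mathcell.seed x='38'
[out] 38
% mathcell.upend
[out] 1/38
% mathcell.shrink x='38/13'
[out] -1431/494
% mathcell.times x='1'
[out] -1431/494
% registry.stash k='bromogru' v='~it'
[out] nil
% registry.stash k='plowo' v='stistom'
[out] nil
% mathcell.seed x='56'
[out] 56


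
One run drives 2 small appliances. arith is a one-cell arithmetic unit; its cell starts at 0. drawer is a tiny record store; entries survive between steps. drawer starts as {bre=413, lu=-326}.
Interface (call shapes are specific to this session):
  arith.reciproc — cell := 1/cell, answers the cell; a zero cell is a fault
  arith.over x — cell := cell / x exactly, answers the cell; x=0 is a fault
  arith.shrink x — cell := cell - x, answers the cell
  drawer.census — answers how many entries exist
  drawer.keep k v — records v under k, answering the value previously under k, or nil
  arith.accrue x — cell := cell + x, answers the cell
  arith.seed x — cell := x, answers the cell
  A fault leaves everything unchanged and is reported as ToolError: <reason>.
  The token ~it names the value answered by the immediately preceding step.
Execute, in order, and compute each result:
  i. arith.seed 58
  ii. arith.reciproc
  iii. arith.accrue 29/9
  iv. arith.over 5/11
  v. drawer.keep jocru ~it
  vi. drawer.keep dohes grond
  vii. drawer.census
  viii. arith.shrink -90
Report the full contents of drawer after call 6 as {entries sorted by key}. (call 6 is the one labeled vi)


Answer: {bre=413, dohes=grond, jocru=18601/2610, lu=-326}

Derivation:
% arith.seed(x=58) => 58
% arith.reciproc() => 1/58
% arith.accrue(x=29/9) => 1691/522
% arith.over(x=5/11) => 18601/2610
% drawer.keep(k=jocru, v=~it) => nil
% drawer.keep(k=dohes, v=grond) => nil
% drawer.census() => 4
% arith.shrink(x=-90) => 253501/2610


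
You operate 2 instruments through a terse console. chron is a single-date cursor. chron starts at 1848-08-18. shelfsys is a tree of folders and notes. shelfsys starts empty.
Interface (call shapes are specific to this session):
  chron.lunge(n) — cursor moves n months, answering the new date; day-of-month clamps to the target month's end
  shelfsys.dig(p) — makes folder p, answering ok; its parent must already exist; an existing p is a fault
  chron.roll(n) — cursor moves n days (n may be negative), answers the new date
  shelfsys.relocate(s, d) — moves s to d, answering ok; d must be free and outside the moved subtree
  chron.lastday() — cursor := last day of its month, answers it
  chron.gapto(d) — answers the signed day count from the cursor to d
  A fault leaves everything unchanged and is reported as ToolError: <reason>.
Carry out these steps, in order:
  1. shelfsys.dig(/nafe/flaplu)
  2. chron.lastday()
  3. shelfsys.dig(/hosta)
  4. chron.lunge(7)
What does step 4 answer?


Act: shelfsys.dig[/nafe/flaplu]
Obs: ToolError: no parent
Act: chron.lastday[]
Obs: 1848-08-31
Act: shelfsys.dig[/hosta]
Obs: ok
Act: chron.lunge[7]
Obs: 1849-03-31

Answer: 1849-03-31


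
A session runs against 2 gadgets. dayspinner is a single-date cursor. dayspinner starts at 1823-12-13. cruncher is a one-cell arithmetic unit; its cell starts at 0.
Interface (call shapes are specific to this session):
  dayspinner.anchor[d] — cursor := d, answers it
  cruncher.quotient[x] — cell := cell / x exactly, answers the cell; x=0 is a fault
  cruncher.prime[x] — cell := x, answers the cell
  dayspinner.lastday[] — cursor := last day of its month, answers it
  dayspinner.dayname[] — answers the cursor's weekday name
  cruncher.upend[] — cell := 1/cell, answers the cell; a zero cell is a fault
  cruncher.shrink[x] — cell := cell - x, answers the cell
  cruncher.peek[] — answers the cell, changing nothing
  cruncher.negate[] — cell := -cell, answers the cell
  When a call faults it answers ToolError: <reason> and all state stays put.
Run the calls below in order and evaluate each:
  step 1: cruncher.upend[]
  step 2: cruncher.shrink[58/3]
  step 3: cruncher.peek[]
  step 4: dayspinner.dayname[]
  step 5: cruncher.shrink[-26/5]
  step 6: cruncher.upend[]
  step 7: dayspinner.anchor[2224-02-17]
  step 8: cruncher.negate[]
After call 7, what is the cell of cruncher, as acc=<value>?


;; cruncher.upend() ~> ToolError: reciprocal of zero
;; cruncher.shrink(x: 58/3) ~> -58/3
;; cruncher.peek() ~> -58/3
;; dayspinner.dayname() ~> Saturday
;; cruncher.shrink(x: -26/5) ~> -212/15
;; cruncher.upend() ~> -15/212
;; dayspinner.anchor(d: 2224-02-17) ~> 2224-02-17
;; cruncher.negate() ~> 15/212

Answer: acc=-15/212


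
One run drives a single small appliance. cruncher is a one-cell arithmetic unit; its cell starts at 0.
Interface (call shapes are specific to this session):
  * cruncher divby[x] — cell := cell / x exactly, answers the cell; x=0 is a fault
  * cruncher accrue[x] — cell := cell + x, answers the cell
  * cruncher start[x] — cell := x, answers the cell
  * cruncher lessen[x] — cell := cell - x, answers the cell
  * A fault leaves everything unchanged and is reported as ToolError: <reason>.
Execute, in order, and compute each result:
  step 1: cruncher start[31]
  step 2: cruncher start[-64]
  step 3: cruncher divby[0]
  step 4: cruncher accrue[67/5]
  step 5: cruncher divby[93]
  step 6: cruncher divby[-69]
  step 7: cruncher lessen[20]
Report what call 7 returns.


Answer: -27889/1395

Derivation:
Act: cruncher start[x='31']
Obs: 31
Act: cruncher start[x='-64']
Obs: -64
Act: cruncher divby[x='0']
Obs: ToolError: division by zero
Act: cruncher accrue[x='67/5']
Obs: -253/5
Act: cruncher divby[x='93']
Obs: -253/465
Act: cruncher divby[x='-69']
Obs: 11/1395
Act: cruncher lessen[x='20']
Obs: -27889/1395


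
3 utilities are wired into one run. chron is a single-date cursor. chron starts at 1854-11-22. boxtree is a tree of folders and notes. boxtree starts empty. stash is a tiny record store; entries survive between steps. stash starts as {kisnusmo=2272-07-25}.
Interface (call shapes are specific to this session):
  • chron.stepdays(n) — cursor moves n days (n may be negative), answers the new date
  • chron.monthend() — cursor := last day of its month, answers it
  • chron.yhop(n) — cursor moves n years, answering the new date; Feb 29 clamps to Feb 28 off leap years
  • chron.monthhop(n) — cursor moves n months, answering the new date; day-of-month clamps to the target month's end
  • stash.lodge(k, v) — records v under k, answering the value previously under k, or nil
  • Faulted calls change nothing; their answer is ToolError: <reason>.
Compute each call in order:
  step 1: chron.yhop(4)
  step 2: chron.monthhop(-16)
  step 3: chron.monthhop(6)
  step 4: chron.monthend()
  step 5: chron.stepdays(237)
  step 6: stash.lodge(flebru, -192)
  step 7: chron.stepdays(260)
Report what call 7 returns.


Answer: 1859-06-12

Derivation:
==> chron.yhop(n: 4)
<== 1858-11-22
==> chron.monthhop(n: -16)
<== 1857-07-22
==> chron.monthhop(n: 6)
<== 1858-01-22
==> chron.monthend()
<== 1858-01-31
==> chron.stepdays(n: 237)
<== 1858-09-25
==> stash.lodge(k: flebru, v: -192)
<== nil
==> chron.stepdays(n: 260)
<== 1859-06-12


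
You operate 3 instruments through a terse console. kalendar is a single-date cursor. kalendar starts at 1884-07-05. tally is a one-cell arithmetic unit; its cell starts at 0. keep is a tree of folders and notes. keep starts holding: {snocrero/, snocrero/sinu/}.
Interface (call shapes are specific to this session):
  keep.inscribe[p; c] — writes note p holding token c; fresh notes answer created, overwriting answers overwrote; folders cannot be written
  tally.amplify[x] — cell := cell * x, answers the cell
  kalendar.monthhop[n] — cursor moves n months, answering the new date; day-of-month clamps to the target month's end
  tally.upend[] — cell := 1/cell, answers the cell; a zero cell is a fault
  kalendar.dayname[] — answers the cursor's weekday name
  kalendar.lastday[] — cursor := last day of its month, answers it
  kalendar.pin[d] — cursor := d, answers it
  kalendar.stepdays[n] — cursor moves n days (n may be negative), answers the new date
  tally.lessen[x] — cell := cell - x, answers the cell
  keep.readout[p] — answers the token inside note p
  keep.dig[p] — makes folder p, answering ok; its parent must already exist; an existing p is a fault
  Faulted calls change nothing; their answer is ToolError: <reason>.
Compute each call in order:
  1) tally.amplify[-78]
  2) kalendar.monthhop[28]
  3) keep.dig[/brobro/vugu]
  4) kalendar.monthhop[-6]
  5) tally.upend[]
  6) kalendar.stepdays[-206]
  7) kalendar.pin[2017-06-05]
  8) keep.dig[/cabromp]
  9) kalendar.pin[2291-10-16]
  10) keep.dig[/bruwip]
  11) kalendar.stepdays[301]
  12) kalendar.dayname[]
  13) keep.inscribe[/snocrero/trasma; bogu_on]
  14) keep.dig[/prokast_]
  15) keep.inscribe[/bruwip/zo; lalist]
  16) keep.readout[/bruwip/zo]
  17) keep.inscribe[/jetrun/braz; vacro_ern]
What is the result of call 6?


Answer: 1885-10-11

Derivation:
Calling tally.amplify with x: -78, — result: 0.
Using kalendar.monthhop with n: 28, and observe 1886-11-05.
I try keep.dig with p: /brobro/vugu, and see ToolError: no parent.
Next I call kalendar.monthhop with n: -6, → 1886-05-05.
I run tally.upend, which returns ToolError: reciprocal of zero.
I run kalendar.stepdays with n: -206, and get 1885-10-11.
Then kalendar.pin with d: 2017-06-05, which returns 2017-06-05.
Then keep.dig with p: /cabromp, → ok.
I run kalendar.pin with d: 2291-10-16, giving 2291-10-16.
Now I run keep.dig with p: /bruwip, and see ok.
Using kalendar.stepdays with n: 301, yielding 2292-08-12.
Using kalendar.dayname, → Friday.
Using keep.inscribe with p: /snocrero/trasma, c: bogu_on, and get created.
I run keep.dig with p: /prokast_, yielding ok.
I run keep.inscribe with p: /bruwip/zo, c: lalist, → created.
Calling keep.readout with p: /bruwip/zo, — result: lalist.
Then keep.inscribe with p: /jetrun/braz, c: vacro_ern, yielding ToolError: no parent.


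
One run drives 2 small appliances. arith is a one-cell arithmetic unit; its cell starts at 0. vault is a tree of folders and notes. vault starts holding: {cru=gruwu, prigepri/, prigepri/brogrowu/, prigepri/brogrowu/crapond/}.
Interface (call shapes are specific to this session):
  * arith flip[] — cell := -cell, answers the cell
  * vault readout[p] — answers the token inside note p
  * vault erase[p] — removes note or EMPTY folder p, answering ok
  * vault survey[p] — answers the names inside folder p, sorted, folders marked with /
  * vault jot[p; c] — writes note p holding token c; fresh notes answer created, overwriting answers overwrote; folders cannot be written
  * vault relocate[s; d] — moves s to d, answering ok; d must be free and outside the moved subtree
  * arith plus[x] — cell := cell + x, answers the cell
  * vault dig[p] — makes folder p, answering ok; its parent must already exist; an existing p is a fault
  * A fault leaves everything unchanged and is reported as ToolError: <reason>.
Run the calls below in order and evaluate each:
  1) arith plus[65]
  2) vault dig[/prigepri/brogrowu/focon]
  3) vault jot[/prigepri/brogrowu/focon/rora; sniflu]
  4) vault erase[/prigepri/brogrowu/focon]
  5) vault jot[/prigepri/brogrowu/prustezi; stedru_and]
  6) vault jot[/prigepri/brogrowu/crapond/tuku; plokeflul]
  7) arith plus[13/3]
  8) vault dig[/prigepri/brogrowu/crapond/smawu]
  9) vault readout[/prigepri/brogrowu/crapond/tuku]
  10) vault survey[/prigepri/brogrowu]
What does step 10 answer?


$ arith plus x→65
= 65
$ vault dig p→/prigepri/brogrowu/focon
= ok
$ vault jot p→/prigepri/brogrowu/focon/rora c→sniflu
= created
$ vault erase p→/prigepri/brogrowu/focon
= ToolError: not empty
$ vault jot p→/prigepri/brogrowu/prustezi c→stedru_and
= created
$ vault jot p→/prigepri/brogrowu/crapond/tuku c→plokeflul
= created
$ arith plus x→13/3
= 208/3
$ vault dig p→/prigepri/brogrowu/crapond/smawu
= ok
$ vault readout p→/prigepri/brogrowu/crapond/tuku
= plokeflul
$ vault survey p→/prigepri/brogrowu
= [crapond/, focon/, prustezi]

Answer: [crapond/, focon/, prustezi]


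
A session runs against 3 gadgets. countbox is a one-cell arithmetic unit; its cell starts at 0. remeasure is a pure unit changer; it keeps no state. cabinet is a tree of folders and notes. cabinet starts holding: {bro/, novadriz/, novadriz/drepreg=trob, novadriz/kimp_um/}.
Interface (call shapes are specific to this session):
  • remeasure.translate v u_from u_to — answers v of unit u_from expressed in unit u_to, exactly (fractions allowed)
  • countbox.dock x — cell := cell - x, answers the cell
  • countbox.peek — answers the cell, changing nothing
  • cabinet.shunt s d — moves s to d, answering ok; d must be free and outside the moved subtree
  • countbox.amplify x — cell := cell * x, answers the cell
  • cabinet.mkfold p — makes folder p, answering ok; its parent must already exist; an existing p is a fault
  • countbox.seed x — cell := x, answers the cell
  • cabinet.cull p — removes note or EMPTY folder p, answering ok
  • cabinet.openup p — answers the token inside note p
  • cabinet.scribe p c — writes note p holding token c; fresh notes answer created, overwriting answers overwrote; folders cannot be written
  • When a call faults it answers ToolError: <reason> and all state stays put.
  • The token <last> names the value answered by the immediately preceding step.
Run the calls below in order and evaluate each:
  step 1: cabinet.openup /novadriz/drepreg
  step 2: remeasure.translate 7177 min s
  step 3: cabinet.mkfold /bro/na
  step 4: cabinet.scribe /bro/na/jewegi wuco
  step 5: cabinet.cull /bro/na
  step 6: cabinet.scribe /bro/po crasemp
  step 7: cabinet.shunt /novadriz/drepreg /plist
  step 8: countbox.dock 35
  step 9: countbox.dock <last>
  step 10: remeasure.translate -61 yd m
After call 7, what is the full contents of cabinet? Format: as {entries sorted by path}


Answer: {bro/, bro/na/, bro/na/jewegi=wuco, bro/po=crasemp, novadriz/, novadriz/kimp_um/, plist=trob}

Derivation:
Do: cabinet.openup[/novadriz/drepreg]
See: trob
Do: remeasure.translate[7177; min; s]
See: 430620
Do: cabinet.mkfold[/bro/na]
See: ok
Do: cabinet.scribe[/bro/na/jewegi; wuco]
See: created
Do: cabinet.cull[/bro/na]
See: ToolError: not empty
Do: cabinet.scribe[/bro/po; crasemp]
See: created
Do: cabinet.shunt[/novadriz/drepreg; /plist]
See: ok
Do: countbox.dock[35]
See: -35
Do: countbox.dock[<last>]
See: 0
Do: remeasure.translate[-61; yd; m]
See: -69723/1250


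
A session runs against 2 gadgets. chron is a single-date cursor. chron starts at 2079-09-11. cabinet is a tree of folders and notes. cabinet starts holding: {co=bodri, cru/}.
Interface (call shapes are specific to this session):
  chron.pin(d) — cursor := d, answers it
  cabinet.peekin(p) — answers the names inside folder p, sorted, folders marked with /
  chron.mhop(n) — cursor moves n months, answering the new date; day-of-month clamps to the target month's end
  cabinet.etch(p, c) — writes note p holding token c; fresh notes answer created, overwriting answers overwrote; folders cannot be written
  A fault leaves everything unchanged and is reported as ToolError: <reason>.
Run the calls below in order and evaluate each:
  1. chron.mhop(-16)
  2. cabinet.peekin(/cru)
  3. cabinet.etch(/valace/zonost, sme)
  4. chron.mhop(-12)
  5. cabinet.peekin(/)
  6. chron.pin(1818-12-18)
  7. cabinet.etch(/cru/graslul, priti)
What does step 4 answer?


Step: chron.mhop[n: -16]
Result: 2078-05-11
Step: cabinet.peekin[p: /cru]
Result: []
Step: cabinet.etch[p: /valace/zonost; c: sme]
Result: ToolError: no parent
Step: chron.mhop[n: -12]
Result: 2077-05-11
Step: cabinet.peekin[p: /]
Result: [co, cru/]
Step: chron.pin[d: 1818-12-18]
Result: 1818-12-18
Step: cabinet.etch[p: /cru/graslul; c: priti]
Result: created

Answer: 2077-05-11


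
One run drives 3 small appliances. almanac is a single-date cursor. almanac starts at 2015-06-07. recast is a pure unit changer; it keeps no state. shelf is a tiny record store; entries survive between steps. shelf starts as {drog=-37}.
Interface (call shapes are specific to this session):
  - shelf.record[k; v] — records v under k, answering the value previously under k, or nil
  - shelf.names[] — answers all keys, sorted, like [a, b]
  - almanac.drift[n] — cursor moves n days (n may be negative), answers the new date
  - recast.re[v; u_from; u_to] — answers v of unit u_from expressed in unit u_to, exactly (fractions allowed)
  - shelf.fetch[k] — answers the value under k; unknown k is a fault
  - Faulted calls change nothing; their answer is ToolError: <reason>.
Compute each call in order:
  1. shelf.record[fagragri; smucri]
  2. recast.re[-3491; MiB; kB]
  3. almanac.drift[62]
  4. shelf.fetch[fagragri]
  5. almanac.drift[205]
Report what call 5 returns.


~$ record fagragri smucri
= nil
~$ re -3491 MiB kB
= -457572352/125
~$ drift 62
= 2015-08-08
~$ fetch fagragri
= smucri
~$ drift 205
= 2016-02-29

Answer: 2016-02-29


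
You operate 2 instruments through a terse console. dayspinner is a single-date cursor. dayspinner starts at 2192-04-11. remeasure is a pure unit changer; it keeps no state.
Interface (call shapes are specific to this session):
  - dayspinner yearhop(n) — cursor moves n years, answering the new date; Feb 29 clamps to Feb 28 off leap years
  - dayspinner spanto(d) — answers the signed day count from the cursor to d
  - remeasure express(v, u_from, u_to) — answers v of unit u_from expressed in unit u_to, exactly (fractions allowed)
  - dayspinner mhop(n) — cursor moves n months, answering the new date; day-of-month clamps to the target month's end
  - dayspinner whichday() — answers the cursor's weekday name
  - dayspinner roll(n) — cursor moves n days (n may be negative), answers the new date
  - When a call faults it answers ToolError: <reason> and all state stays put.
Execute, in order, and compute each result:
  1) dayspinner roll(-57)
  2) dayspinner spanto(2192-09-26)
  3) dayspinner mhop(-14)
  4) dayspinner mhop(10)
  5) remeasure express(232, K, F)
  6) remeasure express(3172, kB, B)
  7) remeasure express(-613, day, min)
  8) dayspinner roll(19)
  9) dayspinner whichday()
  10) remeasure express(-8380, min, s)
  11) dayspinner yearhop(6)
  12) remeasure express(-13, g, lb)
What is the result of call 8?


Invoking dayspinner roll passing -57: 2192-02-14.
I call dayspinner spanto passing 2192-09-26, — result: 225.
I run dayspinner mhop passing -14, and observe 2190-12-14.
I invoke dayspinner mhop passing 10, — result: 2191-10-14.
Next I call remeasure express passing 232, K, F, and see -4207/100.
I run remeasure express passing 3172, kB, B, giving 3172000.
Next I call remeasure express passing -613, day, min, — result: -882720.
I run dayspinner roll passing 19, and observe 2191-11-02.
I try dayspinner whichday(), and see Wednesday.
I call remeasure express passing -8380, min, s, yielding -502800.
Next I call dayspinner yearhop passing 6, yielding 2197-11-02.
Calling remeasure express passing -13, g, lb, and observe -1300000/45359237.

Answer: 2191-11-02


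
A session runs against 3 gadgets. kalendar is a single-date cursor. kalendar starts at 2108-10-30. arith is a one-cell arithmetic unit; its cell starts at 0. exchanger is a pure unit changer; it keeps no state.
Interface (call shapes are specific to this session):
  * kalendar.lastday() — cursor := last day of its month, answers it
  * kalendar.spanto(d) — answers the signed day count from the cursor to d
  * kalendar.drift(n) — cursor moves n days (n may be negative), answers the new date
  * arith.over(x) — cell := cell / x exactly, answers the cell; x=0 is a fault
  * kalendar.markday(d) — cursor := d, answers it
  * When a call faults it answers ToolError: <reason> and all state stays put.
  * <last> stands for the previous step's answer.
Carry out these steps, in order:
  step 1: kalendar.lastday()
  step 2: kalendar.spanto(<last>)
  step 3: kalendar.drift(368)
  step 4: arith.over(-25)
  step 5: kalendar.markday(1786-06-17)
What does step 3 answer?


I run lastday(), yielding 2108-10-31.
Calling spanto passing <last>: 0.
Using drift passing 368: 2109-11-03.
Invoking over passing -25, — result: 0.
I run markday passing 1786-06-17, → 1786-06-17.

Answer: 2109-11-03


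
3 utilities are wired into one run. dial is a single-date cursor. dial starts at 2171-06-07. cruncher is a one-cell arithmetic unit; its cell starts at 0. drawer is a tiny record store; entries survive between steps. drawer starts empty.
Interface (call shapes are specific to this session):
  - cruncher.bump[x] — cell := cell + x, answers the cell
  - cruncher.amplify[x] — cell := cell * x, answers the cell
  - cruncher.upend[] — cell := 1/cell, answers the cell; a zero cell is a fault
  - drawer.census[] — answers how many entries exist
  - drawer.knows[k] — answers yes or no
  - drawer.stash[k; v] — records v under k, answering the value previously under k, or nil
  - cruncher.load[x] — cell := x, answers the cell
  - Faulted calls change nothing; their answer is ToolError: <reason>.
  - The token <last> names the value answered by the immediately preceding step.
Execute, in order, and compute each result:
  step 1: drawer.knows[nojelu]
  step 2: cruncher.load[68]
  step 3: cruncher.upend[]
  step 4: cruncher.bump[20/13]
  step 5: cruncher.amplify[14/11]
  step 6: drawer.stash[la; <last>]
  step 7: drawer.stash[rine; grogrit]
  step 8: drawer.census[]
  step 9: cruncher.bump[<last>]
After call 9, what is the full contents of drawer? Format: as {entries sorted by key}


>> knows(nojelu)
<< no
>> load(68)
<< 68
>> upend()
<< 1/68
>> bump(20/13)
<< 1373/884
>> amplify(14/11)
<< 9611/4862
>> stash(la, <last>)
<< nil
>> stash(rine, grogrit)
<< nil
>> census()
<< 2
>> bump(<last>)
<< 19335/4862

Answer: {la=9611/4862, rine=grogrit}


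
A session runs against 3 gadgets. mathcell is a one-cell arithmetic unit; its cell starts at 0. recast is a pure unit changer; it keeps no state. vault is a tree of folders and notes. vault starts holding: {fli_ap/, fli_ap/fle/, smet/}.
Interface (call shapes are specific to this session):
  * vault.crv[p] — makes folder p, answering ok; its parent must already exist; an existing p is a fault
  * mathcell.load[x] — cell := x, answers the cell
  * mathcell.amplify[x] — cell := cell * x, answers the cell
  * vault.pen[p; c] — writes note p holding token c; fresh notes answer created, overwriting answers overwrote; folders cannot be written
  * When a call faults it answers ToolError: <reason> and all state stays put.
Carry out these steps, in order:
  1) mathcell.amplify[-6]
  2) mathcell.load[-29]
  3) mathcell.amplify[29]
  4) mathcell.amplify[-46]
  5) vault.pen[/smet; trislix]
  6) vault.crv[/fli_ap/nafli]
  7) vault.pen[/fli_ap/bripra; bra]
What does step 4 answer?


Answer: 38686

Derivation:
% 1. amplify(x=-6) -> 0
% 2. load(x=-29) -> -29
% 3. amplify(x=29) -> -841
% 4. amplify(x=-46) -> 38686
% 5. pen(p=/smet, c=trislix) -> ToolError: is a directory
% 6. crv(p=/fli_ap/nafli) -> ok
% 7. pen(p=/fli_ap/bripra, c=bra) -> created


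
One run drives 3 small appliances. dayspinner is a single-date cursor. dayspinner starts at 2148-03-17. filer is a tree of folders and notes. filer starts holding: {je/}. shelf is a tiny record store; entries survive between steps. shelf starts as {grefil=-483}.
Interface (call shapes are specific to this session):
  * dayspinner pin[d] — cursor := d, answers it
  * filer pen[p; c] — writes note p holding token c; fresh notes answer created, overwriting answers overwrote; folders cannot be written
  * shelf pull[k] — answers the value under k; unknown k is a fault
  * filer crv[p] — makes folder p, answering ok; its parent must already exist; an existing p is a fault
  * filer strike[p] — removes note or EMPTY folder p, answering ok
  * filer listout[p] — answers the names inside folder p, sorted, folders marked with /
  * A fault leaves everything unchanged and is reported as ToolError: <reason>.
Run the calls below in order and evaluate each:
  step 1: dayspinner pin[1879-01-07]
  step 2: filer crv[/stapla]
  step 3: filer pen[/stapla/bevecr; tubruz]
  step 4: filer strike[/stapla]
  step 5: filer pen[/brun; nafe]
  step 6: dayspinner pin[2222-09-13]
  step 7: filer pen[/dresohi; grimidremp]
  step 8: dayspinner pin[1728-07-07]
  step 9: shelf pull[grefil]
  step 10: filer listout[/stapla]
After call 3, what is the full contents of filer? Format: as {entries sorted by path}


Answer: {je/, stapla/, stapla/bevecr=tubruz}

Derivation:
~$ dayspinner pin d='1879-01-07'
[out] 1879-01-07
~$ filer crv p='/stapla'
[out] ok
~$ filer pen p='/stapla/bevecr' c='tubruz'
[out] created
~$ filer strike p='/stapla'
[out] ToolError: not empty
~$ filer pen p='/brun' c='nafe'
[out] created
~$ dayspinner pin d='2222-09-13'
[out] 2222-09-13
~$ filer pen p='/dresohi' c='grimidremp'
[out] created
~$ dayspinner pin d='1728-07-07'
[out] 1728-07-07
~$ shelf pull k='grefil'
[out] -483
~$ filer listout p='/stapla'
[out] [bevecr]
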